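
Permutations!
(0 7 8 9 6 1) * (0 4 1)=(0 7 8 9 6)(1 4)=[7, 4, 2, 3, 1, 5, 0, 8, 9, 6]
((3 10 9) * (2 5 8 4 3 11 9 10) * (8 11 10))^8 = ((2 5 11 9 10 8 4 3))^8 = (11)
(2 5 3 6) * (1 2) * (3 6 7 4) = (1 2 5 6)(3 7 4) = [0, 2, 5, 7, 3, 6, 1, 4]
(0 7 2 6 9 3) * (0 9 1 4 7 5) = (0 5)(1 4 7 2 6)(3 9) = [5, 4, 6, 9, 7, 0, 1, 2, 8, 3]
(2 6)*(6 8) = (2 8 6) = [0, 1, 8, 3, 4, 5, 2, 7, 6]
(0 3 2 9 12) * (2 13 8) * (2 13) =(0 3 2 9 12)(8 13) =[3, 1, 9, 2, 4, 5, 6, 7, 13, 12, 10, 11, 0, 8]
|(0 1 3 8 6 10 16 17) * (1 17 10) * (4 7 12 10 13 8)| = 10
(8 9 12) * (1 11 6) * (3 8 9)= (1 11 6)(3 8)(9 12)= [0, 11, 2, 8, 4, 5, 1, 7, 3, 12, 10, 6, 9]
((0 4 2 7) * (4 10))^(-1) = ((0 10 4 2 7))^(-1) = (0 7 2 4 10)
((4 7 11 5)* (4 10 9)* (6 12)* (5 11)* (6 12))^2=((12)(4 7 5 10 9))^2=(12)(4 5 9 7 10)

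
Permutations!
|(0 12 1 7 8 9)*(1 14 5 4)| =9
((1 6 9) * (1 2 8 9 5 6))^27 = (9)(5 6)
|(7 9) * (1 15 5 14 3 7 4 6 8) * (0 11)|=|(0 11)(1 15 5 14 3 7 9 4 6 8)|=10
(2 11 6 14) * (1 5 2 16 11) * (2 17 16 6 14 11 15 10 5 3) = (1 3 2)(5 17 16 15 10)(6 11 14) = [0, 3, 1, 2, 4, 17, 11, 7, 8, 9, 5, 14, 12, 13, 6, 10, 15, 16]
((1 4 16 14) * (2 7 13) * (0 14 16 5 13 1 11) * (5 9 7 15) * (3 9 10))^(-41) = ((16)(0 14 11)(1 4 10 3 9 7)(2 15 5 13))^(-41) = (16)(0 14 11)(1 4 10 3 9 7)(2 13 5 15)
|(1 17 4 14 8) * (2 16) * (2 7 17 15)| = 9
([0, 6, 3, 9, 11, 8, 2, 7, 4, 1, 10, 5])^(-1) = (1 9 3 2 6)(4 8 5 11)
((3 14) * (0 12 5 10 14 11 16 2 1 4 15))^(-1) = ((0 12 5 10 14 3 11 16 2 1 4 15))^(-1) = (0 15 4 1 2 16 11 3 14 10 5 12)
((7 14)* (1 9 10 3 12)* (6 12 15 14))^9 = ((1 9 10 3 15 14 7 6 12))^9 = (15)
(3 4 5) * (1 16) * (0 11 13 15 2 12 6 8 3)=(0 11 13 15 2 12 6 8 3 4 5)(1 16)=[11, 16, 12, 4, 5, 0, 8, 7, 3, 9, 10, 13, 6, 15, 14, 2, 1]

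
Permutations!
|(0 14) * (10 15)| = |(0 14)(10 15)| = 2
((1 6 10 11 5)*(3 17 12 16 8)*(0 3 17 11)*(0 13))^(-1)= ((0 3 11 5 1 6 10 13)(8 17 12 16))^(-1)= (0 13 10 6 1 5 11 3)(8 16 12 17)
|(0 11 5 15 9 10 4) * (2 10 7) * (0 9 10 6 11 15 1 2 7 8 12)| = |(0 15 10 4 9 8 12)(1 2 6 11 5)| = 35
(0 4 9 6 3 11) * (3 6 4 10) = (0 10 3 11)(4 9) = [10, 1, 2, 11, 9, 5, 6, 7, 8, 4, 3, 0]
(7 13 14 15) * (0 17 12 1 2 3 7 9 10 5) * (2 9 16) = (0 17 12 1 9 10 5)(2 3 7 13 14 15 16) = [17, 9, 3, 7, 4, 0, 6, 13, 8, 10, 5, 11, 1, 14, 15, 16, 2, 12]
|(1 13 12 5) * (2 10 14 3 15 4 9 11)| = |(1 13 12 5)(2 10 14 3 15 4 9 11)| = 8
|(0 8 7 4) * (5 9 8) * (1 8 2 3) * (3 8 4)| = |(0 5 9 2 8 7 3 1 4)| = 9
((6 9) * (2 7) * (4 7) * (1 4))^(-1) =(1 2 7 4)(6 9)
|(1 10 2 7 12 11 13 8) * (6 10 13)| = |(1 13 8)(2 7 12 11 6 10)| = 6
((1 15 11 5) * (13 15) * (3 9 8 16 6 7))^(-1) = (1 5 11 15 13)(3 7 6 16 8 9)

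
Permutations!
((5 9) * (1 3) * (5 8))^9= ((1 3)(5 9 8))^9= (9)(1 3)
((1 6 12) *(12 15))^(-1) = ((1 6 15 12))^(-1) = (1 12 15 6)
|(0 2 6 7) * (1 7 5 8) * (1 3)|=|(0 2 6 5 8 3 1 7)|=8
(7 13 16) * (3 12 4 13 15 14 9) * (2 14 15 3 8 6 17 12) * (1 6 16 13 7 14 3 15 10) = (1 6 17 12 4 7 15 10)(2 3)(8 16 14 9) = [0, 6, 3, 2, 7, 5, 17, 15, 16, 8, 1, 11, 4, 13, 9, 10, 14, 12]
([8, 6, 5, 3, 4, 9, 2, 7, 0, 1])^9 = (0 8)(1 9 5 2 6)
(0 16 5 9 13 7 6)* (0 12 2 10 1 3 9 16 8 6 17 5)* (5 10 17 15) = [8, 3, 17, 9, 4, 16, 12, 15, 6, 13, 1, 11, 2, 7, 14, 5, 0, 10] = (0 8 6 12 2 17 10 1 3 9 13 7 15 5 16)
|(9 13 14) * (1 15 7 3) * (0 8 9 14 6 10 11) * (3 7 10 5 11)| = 28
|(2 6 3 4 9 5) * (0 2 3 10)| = |(0 2 6 10)(3 4 9 5)| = 4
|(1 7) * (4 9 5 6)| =4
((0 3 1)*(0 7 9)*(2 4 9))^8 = (0 3 1 7 2 4 9)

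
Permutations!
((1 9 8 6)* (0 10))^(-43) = (0 10)(1 9 8 6)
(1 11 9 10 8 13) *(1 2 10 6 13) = (1 11 9 6 13 2 10 8) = [0, 11, 10, 3, 4, 5, 13, 7, 1, 6, 8, 9, 12, 2]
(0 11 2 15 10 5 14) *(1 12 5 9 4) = (0 11 2 15 10 9 4 1 12 5 14) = [11, 12, 15, 3, 1, 14, 6, 7, 8, 4, 9, 2, 5, 13, 0, 10]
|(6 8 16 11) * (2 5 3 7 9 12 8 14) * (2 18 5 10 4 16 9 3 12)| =|(2 10 4 16 11 6 14 18 5 12 8 9)(3 7)| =12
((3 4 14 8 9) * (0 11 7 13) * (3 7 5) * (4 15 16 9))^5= (0 16 11 9 5 7 3 13 15)(4 8 14)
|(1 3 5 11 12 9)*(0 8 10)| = 6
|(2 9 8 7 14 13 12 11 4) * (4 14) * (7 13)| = 9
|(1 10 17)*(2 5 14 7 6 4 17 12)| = 10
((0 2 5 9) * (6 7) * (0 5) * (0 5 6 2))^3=((2 5 9 6 7))^3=(2 6 5 7 9)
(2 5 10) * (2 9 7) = (2 5 10 9 7) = [0, 1, 5, 3, 4, 10, 6, 2, 8, 7, 9]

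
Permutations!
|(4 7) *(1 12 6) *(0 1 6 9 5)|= 10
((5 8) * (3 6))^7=(3 6)(5 8)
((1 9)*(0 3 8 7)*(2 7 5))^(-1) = (0 7 2 5 8 3)(1 9)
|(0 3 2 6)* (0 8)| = 5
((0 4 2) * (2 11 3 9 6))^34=((0 4 11 3 9 6 2))^34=(0 2 6 9 3 11 4)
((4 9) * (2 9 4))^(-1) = ((2 9))^(-1) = (2 9)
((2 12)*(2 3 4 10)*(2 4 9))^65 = ((2 12 3 9)(4 10))^65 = (2 12 3 9)(4 10)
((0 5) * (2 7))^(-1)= ((0 5)(2 7))^(-1)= (0 5)(2 7)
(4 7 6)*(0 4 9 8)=(0 4 7 6 9 8)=[4, 1, 2, 3, 7, 5, 9, 6, 0, 8]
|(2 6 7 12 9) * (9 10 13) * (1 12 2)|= |(1 12 10 13 9)(2 6 7)|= 15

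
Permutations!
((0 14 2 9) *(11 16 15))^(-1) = ((0 14 2 9)(11 16 15))^(-1) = (0 9 2 14)(11 15 16)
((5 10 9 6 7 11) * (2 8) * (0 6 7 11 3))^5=(0 9 11 3 10 6 7 5)(2 8)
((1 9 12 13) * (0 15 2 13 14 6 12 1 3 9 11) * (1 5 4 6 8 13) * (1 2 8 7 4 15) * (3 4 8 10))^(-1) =(0 11 1)(3 10 15 5 9)(4 13 8 7 14 12 6)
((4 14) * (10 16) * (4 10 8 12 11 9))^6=((4 14 10 16 8 12 11 9))^6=(4 11 8 10)(9 12 16 14)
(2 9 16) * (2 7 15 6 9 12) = [0, 1, 12, 3, 4, 5, 9, 15, 8, 16, 10, 11, 2, 13, 14, 6, 7] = (2 12)(6 9 16 7 15)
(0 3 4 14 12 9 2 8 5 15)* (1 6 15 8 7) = (0 3 4 14 12 9 2 7 1 6 15)(5 8) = [3, 6, 7, 4, 14, 8, 15, 1, 5, 2, 10, 11, 9, 13, 12, 0]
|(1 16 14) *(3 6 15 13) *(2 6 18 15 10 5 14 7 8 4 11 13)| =15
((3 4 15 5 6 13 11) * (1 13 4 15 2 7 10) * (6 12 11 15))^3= (1 5 3 2)(4 10 15 11)(6 7 13 12)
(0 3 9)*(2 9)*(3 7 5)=(0 7 5 3 2 9)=[7, 1, 9, 2, 4, 3, 6, 5, 8, 0]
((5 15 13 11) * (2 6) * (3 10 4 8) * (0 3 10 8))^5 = (2 6)(5 15 13 11)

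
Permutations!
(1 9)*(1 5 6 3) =(1 9 5 6 3) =[0, 9, 2, 1, 4, 6, 3, 7, 8, 5]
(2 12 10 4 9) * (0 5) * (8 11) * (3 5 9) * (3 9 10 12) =(12)(0 10 4 9 2 3 5)(8 11) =[10, 1, 3, 5, 9, 0, 6, 7, 11, 2, 4, 8, 12]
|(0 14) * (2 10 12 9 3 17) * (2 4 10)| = 6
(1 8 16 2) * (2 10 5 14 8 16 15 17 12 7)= (1 16 10 5 14 8 15 17 12 7 2)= [0, 16, 1, 3, 4, 14, 6, 2, 15, 9, 5, 11, 7, 13, 8, 17, 10, 12]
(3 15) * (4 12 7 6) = (3 15)(4 12 7 6) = [0, 1, 2, 15, 12, 5, 4, 6, 8, 9, 10, 11, 7, 13, 14, 3]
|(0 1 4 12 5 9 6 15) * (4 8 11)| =10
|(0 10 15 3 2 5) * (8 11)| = 6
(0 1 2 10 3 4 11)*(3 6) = (0 1 2 10 6 3 4 11) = [1, 2, 10, 4, 11, 5, 3, 7, 8, 9, 6, 0]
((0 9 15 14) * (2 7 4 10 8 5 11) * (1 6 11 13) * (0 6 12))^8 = (0 4 9 10 15 8 14 5 6 13 11 1 2 12 7)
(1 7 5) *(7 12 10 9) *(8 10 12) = (12)(1 8 10 9 7 5) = [0, 8, 2, 3, 4, 1, 6, 5, 10, 7, 9, 11, 12]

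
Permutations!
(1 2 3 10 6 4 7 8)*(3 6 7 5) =(1 2 6 4 5 3 10 7 8) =[0, 2, 6, 10, 5, 3, 4, 8, 1, 9, 7]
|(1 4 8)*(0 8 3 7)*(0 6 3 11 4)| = |(0 8 1)(3 7 6)(4 11)| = 6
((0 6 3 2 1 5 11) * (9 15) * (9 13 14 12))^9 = ((0 6 3 2 1 5 11)(9 15 13 14 12))^9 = (0 3 1 11 6 2 5)(9 12 14 13 15)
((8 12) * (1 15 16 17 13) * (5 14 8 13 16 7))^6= (17)(1 12 14 7)(5 15 13 8)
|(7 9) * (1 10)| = 2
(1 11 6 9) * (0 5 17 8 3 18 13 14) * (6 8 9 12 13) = (0 5 17 9 1 11 8 3 18 6 12 13 14) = [5, 11, 2, 18, 4, 17, 12, 7, 3, 1, 10, 8, 13, 14, 0, 15, 16, 9, 6]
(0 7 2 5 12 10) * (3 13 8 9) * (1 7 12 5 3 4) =[12, 7, 3, 13, 1, 5, 6, 2, 9, 4, 0, 11, 10, 8] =(0 12 10)(1 7 2 3 13 8 9 4)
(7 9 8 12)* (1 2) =(1 2)(7 9 8 12) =[0, 2, 1, 3, 4, 5, 6, 9, 12, 8, 10, 11, 7]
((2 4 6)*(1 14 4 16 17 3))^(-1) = ((1 14 4 6 2 16 17 3))^(-1) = (1 3 17 16 2 6 4 14)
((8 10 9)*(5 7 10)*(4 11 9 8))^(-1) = (4 9 11)(5 8 10 7)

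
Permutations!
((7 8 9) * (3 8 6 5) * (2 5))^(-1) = ((2 5 3 8 9 7 6))^(-1) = (2 6 7 9 8 3 5)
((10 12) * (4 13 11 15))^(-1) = (4 15 11 13)(10 12)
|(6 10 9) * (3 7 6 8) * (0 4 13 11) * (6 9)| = |(0 4 13 11)(3 7 9 8)(6 10)| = 4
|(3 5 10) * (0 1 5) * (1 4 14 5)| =6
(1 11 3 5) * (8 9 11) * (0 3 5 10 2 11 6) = [3, 8, 11, 10, 4, 1, 0, 7, 9, 6, 2, 5] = (0 3 10 2 11 5 1 8 9 6)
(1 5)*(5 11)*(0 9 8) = (0 9 8)(1 11 5) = [9, 11, 2, 3, 4, 1, 6, 7, 0, 8, 10, 5]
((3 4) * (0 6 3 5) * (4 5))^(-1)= ((0 6 3 5))^(-1)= (0 5 3 6)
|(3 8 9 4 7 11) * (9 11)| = 3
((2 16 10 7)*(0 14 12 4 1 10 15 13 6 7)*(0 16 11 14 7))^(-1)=((0 7 2 11 14 12 4 1 10 16 15 13 6))^(-1)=(0 6 13 15 16 10 1 4 12 14 11 2 7)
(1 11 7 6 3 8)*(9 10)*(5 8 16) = (1 11 7 6 3 16 5 8)(9 10) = [0, 11, 2, 16, 4, 8, 3, 6, 1, 10, 9, 7, 12, 13, 14, 15, 5]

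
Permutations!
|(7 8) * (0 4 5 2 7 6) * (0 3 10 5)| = 14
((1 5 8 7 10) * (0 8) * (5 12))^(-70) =((0 8 7 10 1 12 5))^(-70) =(12)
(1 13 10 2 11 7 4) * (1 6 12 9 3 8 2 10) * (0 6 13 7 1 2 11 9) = [6, 7, 9, 8, 13, 5, 12, 4, 11, 3, 10, 1, 0, 2] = (0 6 12)(1 7 4 13 2 9 3 8 11)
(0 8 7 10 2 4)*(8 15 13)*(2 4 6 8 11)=(0 15 13 11 2 6 8 7 10 4)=[15, 1, 6, 3, 0, 5, 8, 10, 7, 9, 4, 2, 12, 11, 14, 13]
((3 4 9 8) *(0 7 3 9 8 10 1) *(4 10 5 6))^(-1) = ((0 7 3 10 1)(4 8 9 5 6))^(-1) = (0 1 10 3 7)(4 6 5 9 8)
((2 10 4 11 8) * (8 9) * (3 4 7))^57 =((2 10 7 3 4 11 9 8))^57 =(2 10 7 3 4 11 9 8)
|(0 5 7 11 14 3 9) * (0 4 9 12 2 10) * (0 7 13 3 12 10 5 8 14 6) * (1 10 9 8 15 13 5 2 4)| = 20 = |(0 15 13 3 9 1 10 7 11 6)(4 8 14 12)|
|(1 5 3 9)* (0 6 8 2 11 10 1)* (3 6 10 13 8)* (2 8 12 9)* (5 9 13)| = 20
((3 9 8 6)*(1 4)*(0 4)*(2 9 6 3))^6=((0 4 1)(2 9 8 3 6))^6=(2 9 8 3 6)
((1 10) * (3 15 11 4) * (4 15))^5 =((1 10)(3 4)(11 15))^5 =(1 10)(3 4)(11 15)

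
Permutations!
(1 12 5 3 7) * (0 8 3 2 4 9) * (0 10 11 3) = (0 8)(1 12 5 2 4 9 10 11 3 7) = [8, 12, 4, 7, 9, 2, 6, 1, 0, 10, 11, 3, 5]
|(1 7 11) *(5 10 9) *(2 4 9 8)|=|(1 7 11)(2 4 9 5 10 8)|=6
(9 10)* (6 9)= (6 9 10)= [0, 1, 2, 3, 4, 5, 9, 7, 8, 10, 6]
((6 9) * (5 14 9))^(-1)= (5 6 9 14)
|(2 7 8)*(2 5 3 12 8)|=4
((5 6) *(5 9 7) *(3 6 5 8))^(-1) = (3 8 7 9 6)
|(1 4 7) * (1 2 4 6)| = |(1 6)(2 4 7)| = 6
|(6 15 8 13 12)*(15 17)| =6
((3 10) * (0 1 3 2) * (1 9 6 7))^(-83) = ((0 9 6 7 1 3 10 2))^(-83) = (0 3 6 2 1 9 10 7)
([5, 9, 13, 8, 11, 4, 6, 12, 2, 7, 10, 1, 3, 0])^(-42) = [7, 2, 1, 4, 3, 12, 6, 0, 11, 13, 10, 8, 5, 9]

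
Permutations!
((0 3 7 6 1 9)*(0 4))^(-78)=(0 4 9 1 6 7 3)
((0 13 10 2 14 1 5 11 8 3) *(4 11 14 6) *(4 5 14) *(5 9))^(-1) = ((0 13 10 2 6 9 5 4 11 8 3)(1 14))^(-1) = (0 3 8 11 4 5 9 6 2 10 13)(1 14)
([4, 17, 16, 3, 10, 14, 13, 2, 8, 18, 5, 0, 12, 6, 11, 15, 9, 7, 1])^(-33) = (0 5)(1 7 16 18 17 2 9)(4 14)(6 13)(10 11)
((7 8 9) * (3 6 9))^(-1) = ((3 6 9 7 8))^(-1) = (3 8 7 9 6)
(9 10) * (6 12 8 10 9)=(6 12 8 10)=[0, 1, 2, 3, 4, 5, 12, 7, 10, 9, 6, 11, 8]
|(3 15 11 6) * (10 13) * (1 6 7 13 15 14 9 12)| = 30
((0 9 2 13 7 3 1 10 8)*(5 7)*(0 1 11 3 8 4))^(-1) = ((0 9 2 13 5 7 8 1 10 4)(3 11))^(-1) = (0 4 10 1 8 7 5 13 2 9)(3 11)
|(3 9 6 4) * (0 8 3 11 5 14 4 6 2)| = |(0 8 3 9 2)(4 11 5 14)| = 20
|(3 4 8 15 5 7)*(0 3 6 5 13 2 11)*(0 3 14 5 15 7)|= |(0 14 5)(2 11 3 4 8 7 6 15 13)|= 9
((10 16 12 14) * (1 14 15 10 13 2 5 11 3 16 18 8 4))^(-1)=((1 14 13 2 5 11 3 16 12 15 10 18 8 4))^(-1)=(1 4 8 18 10 15 12 16 3 11 5 2 13 14)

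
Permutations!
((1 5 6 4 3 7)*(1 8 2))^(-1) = (1 2 8 7 3 4 6 5) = ((1 5 6 4 3 7 8 2))^(-1)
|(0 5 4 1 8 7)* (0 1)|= |(0 5 4)(1 8 7)|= 3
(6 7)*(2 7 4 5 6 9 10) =(2 7 9 10)(4 5 6) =[0, 1, 7, 3, 5, 6, 4, 9, 8, 10, 2]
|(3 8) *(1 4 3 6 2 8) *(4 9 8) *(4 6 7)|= 6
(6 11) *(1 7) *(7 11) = [0, 11, 2, 3, 4, 5, 7, 1, 8, 9, 10, 6] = (1 11 6 7)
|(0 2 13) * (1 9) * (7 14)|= |(0 2 13)(1 9)(7 14)|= 6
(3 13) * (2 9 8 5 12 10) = (2 9 8 5 12 10)(3 13) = [0, 1, 9, 13, 4, 12, 6, 7, 5, 8, 2, 11, 10, 3]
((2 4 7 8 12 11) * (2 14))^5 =((2 4 7 8 12 11 14))^5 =(2 11 8 4 14 12 7)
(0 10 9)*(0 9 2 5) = (0 10 2 5) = [10, 1, 5, 3, 4, 0, 6, 7, 8, 9, 2]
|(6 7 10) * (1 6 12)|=|(1 6 7 10 12)|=5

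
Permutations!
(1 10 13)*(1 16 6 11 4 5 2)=(1 10 13 16 6 11 4 5 2)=[0, 10, 1, 3, 5, 2, 11, 7, 8, 9, 13, 4, 12, 16, 14, 15, 6]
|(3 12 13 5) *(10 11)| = |(3 12 13 5)(10 11)| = 4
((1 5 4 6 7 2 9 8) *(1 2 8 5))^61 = (2 7 4 9 8 6 5)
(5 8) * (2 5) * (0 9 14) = (0 9 14)(2 5 8) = [9, 1, 5, 3, 4, 8, 6, 7, 2, 14, 10, 11, 12, 13, 0]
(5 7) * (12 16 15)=(5 7)(12 16 15)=[0, 1, 2, 3, 4, 7, 6, 5, 8, 9, 10, 11, 16, 13, 14, 12, 15]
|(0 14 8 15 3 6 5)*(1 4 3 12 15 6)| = |(0 14 8 6 5)(1 4 3)(12 15)| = 30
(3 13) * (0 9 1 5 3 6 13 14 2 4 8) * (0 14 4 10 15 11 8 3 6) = (0 9 1 5 6 13)(2 10 15 11 8 14)(3 4) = [9, 5, 10, 4, 3, 6, 13, 7, 14, 1, 15, 8, 12, 0, 2, 11]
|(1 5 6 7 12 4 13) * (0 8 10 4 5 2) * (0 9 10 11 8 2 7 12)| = 24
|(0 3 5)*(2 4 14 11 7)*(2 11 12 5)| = 14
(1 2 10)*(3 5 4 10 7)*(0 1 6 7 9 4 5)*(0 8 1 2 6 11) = (0 2 9 4 10 11)(1 6 7 3 8) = [2, 6, 9, 8, 10, 5, 7, 3, 1, 4, 11, 0]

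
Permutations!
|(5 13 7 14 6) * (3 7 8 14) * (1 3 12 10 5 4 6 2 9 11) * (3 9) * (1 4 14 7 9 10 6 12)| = 24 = |(1 10 5 13 8 7)(2 3 9 11 4 12 6 14)|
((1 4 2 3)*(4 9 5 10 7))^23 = (1 3 2 4 7 10 5 9)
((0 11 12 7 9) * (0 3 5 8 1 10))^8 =(0 1 5 9 12)(3 7 11 10 8)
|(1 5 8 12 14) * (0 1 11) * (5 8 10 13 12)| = 9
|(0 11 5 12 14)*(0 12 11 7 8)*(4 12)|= |(0 7 8)(4 12 14)(5 11)|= 6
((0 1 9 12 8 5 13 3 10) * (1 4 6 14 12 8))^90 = ((0 4 6 14 12 1 9 8 5 13 3 10))^90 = (0 9)(1 10)(3 12)(4 8)(5 6)(13 14)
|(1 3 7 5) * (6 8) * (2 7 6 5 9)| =15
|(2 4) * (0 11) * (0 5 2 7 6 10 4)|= |(0 11 5 2)(4 7 6 10)|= 4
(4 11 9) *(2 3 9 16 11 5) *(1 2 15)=(1 2 3 9 4 5 15)(11 16)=[0, 2, 3, 9, 5, 15, 6, 7, 8, 4, 10, 16, 12, 13, 14, 1, 11]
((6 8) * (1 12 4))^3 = (12)(6 8)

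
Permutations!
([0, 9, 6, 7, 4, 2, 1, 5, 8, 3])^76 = [0, 6, 5, 9, 4, 7, 2, 3, 8, 1]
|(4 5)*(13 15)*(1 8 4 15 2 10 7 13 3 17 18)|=|(1 8 4 5 15 3 17 18)(2 10 7 13)|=8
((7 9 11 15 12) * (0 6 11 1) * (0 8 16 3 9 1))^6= (0 1 6 8 11 16 15 3 12 9 7)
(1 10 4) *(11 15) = (1 10 4)(11 15) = [0, 10, 2, 3, 1, 5, 6, 7, 8, 9, 4, 15, 12, 13, 14, 11]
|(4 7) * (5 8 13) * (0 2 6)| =|(0 2 6)(4 7)(5 8 13)| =6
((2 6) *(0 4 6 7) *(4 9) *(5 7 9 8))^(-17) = (0 7 5 8)(2 6 4 9) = ((0 8 5 7)(2 9 4 6))^(-17)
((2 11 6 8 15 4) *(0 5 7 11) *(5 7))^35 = (0 6 4 7 8 2 11 15)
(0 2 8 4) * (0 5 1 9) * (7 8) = [2, 9, 7, 3, 5, 1, 6, 8, 4, 0] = (0 2 7 8 4 5 1 9)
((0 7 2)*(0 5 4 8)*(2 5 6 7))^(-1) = (0 8 4 5 7 6 2)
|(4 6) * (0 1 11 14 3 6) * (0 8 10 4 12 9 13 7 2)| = |(0 1 11 14 3 6 12 9 13 7 2)(4 8 10)| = 33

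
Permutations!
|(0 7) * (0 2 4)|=4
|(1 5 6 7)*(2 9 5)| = |(1 2 9 5 6 7)| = 6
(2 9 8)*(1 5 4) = (1 5 4)(2 9 8) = [0, 5, 9, 3, 1, 4, 6, 7, 2, 8]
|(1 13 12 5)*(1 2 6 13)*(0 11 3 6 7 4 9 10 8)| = 13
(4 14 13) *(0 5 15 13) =(0 5 15 13 4 14) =[5, 1, 2, 3, 14, 15, 6, 7, 8, 9, 10, 11, 12, 4, 0, 13]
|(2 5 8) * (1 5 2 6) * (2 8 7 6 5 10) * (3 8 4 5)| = |(1 10 2 4 5 7 6)(3 8)| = 14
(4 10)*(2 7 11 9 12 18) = (2 7 11 9 12 18)(4 10) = [0, 1, 7, 3, 10, 5, 6, 11, 8, 12, 4, 9, 18, 13, 14, 15, 16, 17, 2]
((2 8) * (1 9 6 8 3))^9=(1 8)(2 9)(3 6)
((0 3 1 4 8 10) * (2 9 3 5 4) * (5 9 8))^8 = (0 9 3 1 2 8 10) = ((0 9 3 1 2 8 10)(4 5))^8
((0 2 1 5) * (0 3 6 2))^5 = (6)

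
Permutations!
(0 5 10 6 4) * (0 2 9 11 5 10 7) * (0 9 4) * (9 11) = (0 10 6)(2 4)(5 7 11) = [10, 1, 4, 3, 2, 7, 0, 11, 8, 9, 6, 5]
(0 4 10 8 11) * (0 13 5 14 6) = (0 4 10 8 11 13 5 14 6) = [4, 1, 2, 3, 10, 14, 0, 7, 11, 9, 8, 13, 12, 5, 6]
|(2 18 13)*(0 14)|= 6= |(0 14)(2 18 13)|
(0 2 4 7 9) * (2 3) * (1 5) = [3, 5, 4, 2, 7, 1, 6, 9, 8, 0] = (0 3 2 4 7 9)(1 5)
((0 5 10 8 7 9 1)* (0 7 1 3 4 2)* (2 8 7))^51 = (0 5 10 7 9 3 4 8 1 2)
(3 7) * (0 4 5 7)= (0 4 5 7 3)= [4, 1, 2, 0, 5, 7, 6, 3]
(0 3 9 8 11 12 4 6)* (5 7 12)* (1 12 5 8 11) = [3, 12, 2, 9, 6, 7, 0, 5, 1, 11, 10, 8, 4] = (0 3 9 11 8 1 12 4 6)(5 7)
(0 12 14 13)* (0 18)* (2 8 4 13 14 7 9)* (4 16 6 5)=(0 12 7 9 2 8 16 6 5 4 13 18)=[12, 1, 8, 3, 13, 4, 5, 9, 16, 2, 10, 11, 7, 18, 14, 15, 6, 17, 0]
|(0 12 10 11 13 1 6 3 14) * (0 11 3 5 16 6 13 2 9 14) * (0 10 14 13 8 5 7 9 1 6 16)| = |(16)(0 12 14 11 2 1 8 5)(3 10)(6 7 9 13)| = 8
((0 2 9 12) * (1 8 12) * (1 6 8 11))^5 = (0 12 8 6 9 2)(1 11)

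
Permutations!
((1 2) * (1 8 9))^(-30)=((1 2 8 9))^(-30)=(1 8)(2 9)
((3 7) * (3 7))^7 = (7)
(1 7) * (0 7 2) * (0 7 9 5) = (0 9 5)(1 2 7) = [9, 2, 7, 3, 4, 0, 6, 1, 8, 5]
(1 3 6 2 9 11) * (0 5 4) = (0 5 4)(1 3 6 2 9 11) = [5, 3, 9, 6, 0, 4, 2, 7, 8, 11, 10, 1]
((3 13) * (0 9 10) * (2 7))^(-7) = (0 10 9)(2 7)(3 13)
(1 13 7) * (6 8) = (1 13 7)(6 8) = [0, 13, 2, 3, 4, 5, 8, 1, 6, 9, 10, 11, 12, 7]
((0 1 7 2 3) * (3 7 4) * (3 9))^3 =(0 9 1 3 4)(2 7)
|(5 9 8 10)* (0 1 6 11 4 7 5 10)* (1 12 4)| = 21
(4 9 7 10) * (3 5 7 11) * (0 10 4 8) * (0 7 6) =(0 10 8 7 4 9 11 3 5 6) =[10, 1, 2, 5, 9, 6, 0, 4, 7, 11, 8, 3]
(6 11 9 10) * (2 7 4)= (2 7 4)(6 11 9 10)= [0, 1, 7, 3, 2, 5, 11, 4, 8, 10, 6, 9]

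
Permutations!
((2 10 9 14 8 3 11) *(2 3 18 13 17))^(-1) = ((2 10 9 14 8 18 13 17)(3 11))^(-1) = (2 17 13 18 8 14 9 10)(3 11)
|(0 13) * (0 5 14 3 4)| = |(0 13 5 14 3 4)| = 6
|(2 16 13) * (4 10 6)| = |(2 16 13)(4 10 6)| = 3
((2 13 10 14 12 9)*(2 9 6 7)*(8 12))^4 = (2 8)(6 10)(7 14)(12 13)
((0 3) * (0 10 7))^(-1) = ((0 3 10 7))^(-1) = (0 7 10 3)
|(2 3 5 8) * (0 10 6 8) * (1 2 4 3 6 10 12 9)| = 10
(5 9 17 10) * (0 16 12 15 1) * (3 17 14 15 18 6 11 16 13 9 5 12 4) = (0 13 9 14 15 1)(3 17 10 12 18 6 11 16 4) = [13, 0, 2, 17, 3, 5, 11, 7, 8, 14, 12, 16, 18, 9, 15, 1, 4, 10, 6]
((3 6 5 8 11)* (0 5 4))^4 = (0 3 5 6 8 4 11)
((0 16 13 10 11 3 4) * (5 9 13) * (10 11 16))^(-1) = ((0 10 16 5 9 13 11 3 4))^(-1) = (0 4 3 11 13 9 5 16 10)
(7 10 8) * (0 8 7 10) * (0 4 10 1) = (0 8 1)(4 10 7) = [8, 0, 2, 3, 10, 5, 6, 4, 1, 9, 7]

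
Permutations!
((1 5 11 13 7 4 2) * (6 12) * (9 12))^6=(1 2 4 7 13 11 5)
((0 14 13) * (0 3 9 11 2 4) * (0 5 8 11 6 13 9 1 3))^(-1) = ((0 14 9 6 13)(1 3)(2 4 5 8 11))^(-1) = (0 13 6 9 14)(1 3)(2 11 8 5 4)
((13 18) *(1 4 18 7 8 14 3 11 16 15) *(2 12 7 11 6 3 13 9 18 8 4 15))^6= (18)(2 13 4)(7 16 14)(8 12 11)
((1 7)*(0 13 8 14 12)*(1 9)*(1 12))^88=((0 13 8 14 1 7 9 12))^88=(14)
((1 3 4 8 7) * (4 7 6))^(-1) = ((1 3 7)(4 8 6))^(-1) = (1 7 3)(4 6 8)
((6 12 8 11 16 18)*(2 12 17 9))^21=(2 11 6)(8 18 9)(12 16 17)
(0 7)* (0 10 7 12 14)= (0 12 14)(7 10)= [12, 1, 2, 3, 4, 5, 6, 10, 8, 9, 7, 11, 14, 13, 0]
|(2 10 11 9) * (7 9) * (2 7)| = |(2 10 11)(7 9)| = 6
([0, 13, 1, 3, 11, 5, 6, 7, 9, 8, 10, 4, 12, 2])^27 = [0, 1, 2, 3, 11, 5, 6, 7, 9, 8, 10, 4, 12, 13]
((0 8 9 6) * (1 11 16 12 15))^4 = ((0 8 9 6)(1 11 16 12 15))^4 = (1 15 12 16 11)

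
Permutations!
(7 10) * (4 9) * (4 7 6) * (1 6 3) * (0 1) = (0 1 6 4 9 7 10 3) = [1, 6, 2, 0, 9, 5, 4, 10, 8, 7, 3]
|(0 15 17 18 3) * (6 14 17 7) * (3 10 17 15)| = 12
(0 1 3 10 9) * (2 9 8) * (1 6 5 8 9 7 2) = [6, 3, 7, 10, 4, 8, 5, 2, 1, 0, 9] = (0 6 5 8 1 3 10 9)(2 7)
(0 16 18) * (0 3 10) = (0 16 18 3 10) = [16, 1, 2, 10, 4, 5, 6, 7, 8, 9, 0, 11, 12, 13, 14, 15, 18, 17, 3]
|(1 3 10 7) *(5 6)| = 4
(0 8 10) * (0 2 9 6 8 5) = (0 5)(2 9 6 8 10) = [5, 1, 9, 3, 4, 0, 8, 7, 10, 6, 2]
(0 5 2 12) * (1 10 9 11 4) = (0 5 2 12)(1 10 9 11 4) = [5, 10, 12, 3, 1, 2, 6, 7, 8, 11, 9, 4, 0]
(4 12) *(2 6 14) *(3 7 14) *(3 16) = (2 6 16 3 7 14)(4 12) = [0, 1, 6, 7, 12, 5, 16, 14, 8, 9, 10, 11, 4, 13, 2, 15, 3]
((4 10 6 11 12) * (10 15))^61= (4 15 10 6 11 12)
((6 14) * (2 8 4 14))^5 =((2 8 4 14 6))^5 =(14)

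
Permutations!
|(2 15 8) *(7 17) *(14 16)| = |(2 15 8)(7 17)(14 16)| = 6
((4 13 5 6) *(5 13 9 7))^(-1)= ((13)(4 9 7 5 6))^(-1)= (13)(4 6 5 7 9)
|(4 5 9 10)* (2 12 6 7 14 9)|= |(2 12 6 7 14 9 10 4 5)|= 9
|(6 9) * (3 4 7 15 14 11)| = 6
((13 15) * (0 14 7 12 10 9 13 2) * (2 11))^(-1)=(0 2 11 15 13 9 10 12 7 14)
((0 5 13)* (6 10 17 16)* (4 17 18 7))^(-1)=((0 5 13)(4 17 16 6 10 18 7))^(-1)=(0 13 5)(4 7 18 10 6 16 17)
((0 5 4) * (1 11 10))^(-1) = (0 4 5)(1 10 11)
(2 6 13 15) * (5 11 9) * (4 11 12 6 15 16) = (2 15)(4 11 9 5 12 6 13 16) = [0, 1, 15, 3, 11, 12, 13, 7, 8, 5, 10, 9, 6, 16, 14, 2, 4]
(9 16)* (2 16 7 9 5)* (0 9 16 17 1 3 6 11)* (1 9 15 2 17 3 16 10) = (0 15 2 3 6 11)(1 16 5 17 9 7 10) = [15, 16, 3, 6, 4, 17, 11, 10, 8, 7, 1, 0, 12, 13, 14, 2, 5, 9]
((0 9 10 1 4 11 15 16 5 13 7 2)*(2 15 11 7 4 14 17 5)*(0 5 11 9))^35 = ((1 14 17 11 9 10)(2 5 13 4 7 15 16))^35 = (1 10 9 11 17 14)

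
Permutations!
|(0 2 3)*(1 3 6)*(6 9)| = 6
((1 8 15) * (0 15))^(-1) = ((0 15 1 8))^(-1) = (0 8 1 15)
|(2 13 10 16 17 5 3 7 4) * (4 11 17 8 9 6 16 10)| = 60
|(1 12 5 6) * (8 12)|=5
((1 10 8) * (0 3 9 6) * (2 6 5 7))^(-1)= ((0 3 9 5 7 2 6)(1 10 8))^(-1)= (0 6 2 7 5 9 3)(1 8 10)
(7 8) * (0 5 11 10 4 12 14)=(0 5 11 10 4 12 14)(7 8)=[5, 1, 2, 3, 12, 11, 6, 8, 7, 9, 4, 10, 14, 13, 0]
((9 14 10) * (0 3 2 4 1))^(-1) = ((0 3 2 4 1)(9 14 10))^(-1) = (0 1 4 2 3)(9 10 14)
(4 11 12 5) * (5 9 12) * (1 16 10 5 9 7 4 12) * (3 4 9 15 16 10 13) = [0, 10, 2, 4, 11, 12, 6, 9, 8, 1, 5, 15, 7, 3, 14, 16, 13] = (1 10 5 12 7 9)(3 4 11 15 16 13)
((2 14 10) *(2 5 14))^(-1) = ((5 14 10))^(-1) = (5 10 14)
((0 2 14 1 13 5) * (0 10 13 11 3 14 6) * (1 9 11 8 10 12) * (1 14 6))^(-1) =((0 2 1 8 10 13 5 12 14 9 11 3 6))^(-1) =(0 6 3 11 9 14 12 5 13 10 8 1 2)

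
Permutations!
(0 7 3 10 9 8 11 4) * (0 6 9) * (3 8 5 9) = [7, 1, 2, 10, 6, 9, 3, 8, 11, 5, 0, 4] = (0 7 8 11 4 6 3 10)(5 9)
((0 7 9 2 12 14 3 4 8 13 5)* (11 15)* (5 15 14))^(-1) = (0 5 12 2 9 7)(3 14 11 15 13 8 4)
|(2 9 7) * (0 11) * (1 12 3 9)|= |(0 11)(1 12 3 9 7 2)|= 6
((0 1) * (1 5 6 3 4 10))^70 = ((0 5 6 3 4 10 1))^70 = (10)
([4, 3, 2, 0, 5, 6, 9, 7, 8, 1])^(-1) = (0 3 1 9 6 5 4)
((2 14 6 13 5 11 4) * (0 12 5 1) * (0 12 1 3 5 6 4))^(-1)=((0 1 12 6 13 3 5 11)(2 14 4))^(-1)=(0 11 5 3 13 6 12 1)(2 4 14)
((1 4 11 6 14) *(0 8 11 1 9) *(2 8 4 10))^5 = (0 8)(1 6)(2 9)(4 11)(10 14)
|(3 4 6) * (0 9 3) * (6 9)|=6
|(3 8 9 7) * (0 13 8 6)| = |(0 13 8 9 7 3 6)| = 7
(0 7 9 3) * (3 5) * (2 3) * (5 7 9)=(0 9 7 5 2 3)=[9, 1, 3, 0, 4, 2, 6, 5, 8, 7]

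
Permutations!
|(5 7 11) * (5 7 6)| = 2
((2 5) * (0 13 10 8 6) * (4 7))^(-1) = (0 6 8 10 13)(2 5)(4 7)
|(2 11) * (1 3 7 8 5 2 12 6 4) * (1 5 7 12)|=8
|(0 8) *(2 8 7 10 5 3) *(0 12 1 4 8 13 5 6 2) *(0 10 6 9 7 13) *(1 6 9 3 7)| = 22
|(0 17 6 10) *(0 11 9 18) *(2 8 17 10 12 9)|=10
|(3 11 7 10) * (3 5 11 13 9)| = 12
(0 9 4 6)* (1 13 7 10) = (0 9 4 6)(1 13 7 10) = [9, 13, 2, 3, 6, 5, 0, 10, 8, 4, 1, 11, 12, 7]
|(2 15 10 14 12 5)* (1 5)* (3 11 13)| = 21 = |(1 5 2 15 10 14 12)(3 11 13)|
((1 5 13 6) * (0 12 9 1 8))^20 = (0 5)(1 8)(6 9)(12 13)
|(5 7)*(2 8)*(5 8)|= 4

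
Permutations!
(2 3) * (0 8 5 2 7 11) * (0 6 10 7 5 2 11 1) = (0 8 2 3 5 11 6 10 7 1) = [8, 0, 3, 5, 4, 11, 10, 1, 2, 9, 7, 6]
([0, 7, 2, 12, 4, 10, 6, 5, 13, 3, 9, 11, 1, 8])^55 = [0, 12, 2, 9, 4, 7, 6, 1, 13, 10, 5, 11, 3, 8]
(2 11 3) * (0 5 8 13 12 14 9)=[5, 1, 11, 2, 4, 8, 6, 7, 13, 0, 10, 3, 14, 12, 9]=(0 5 8 13 12 14 9)(2 11 3)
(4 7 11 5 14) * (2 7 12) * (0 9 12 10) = (0 9 12 2 7 11 5 14 4 10) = [9, 1, 7, 3, 10, 14, 6, 11, 8, 12, 0, 5, 2, 13, 4]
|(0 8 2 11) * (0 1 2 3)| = |(0 8 3)(1 2 11)| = 3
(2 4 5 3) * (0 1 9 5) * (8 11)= (0 1 9 5 3 2 4)(8 11)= [1, 9, 4, 2, 0, 3, 6, 7, 11, 5, 10, 8]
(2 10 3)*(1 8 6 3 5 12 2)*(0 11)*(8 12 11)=[8, 12, 10, 1, 4, 11, 3, 7, 6, 9, 5, 0, 2]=(0 8 6 3 1 12 2 10 5 11)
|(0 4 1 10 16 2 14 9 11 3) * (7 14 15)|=|(0 4 1 10 16 2 15 7 14 9 11 3)|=12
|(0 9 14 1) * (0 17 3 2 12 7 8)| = 10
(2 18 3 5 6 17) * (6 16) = (2 18 3 5 16 6 17) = [0, 1, 18, 5, 4, 16, 17, 7, 8, 9, 10, 11, 12, 13, 14, 15, 6, 2, 3]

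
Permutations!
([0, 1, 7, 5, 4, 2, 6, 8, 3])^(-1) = [0, 1, 5, 8, 4, 3, 6, 2, 7]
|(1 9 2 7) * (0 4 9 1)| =5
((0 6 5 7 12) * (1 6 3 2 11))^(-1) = ((0 3 2 11 1 6 5 7 12))^(-1) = (0 12 7 5 6 1 11 2 3)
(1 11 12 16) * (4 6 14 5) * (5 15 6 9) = (1 11 12 16)(4 9 5)(6 14 15) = [0, 11, 2, 3, 9, 4, 14, 7, 8, 5, 10, 12, 16, 13, 15, 6, 1]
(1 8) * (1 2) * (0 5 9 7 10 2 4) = (0 5 9 7 10 2 1 8 4) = [5, 8, 1, 3, 0, 9, 6, 10, 4, 7, 2]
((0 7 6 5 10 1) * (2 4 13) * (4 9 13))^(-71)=(0 7 6 5 10 1)(2 9 13)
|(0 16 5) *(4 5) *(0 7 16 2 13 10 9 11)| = 12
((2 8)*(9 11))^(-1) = ((2 8)(9 11))^(-1) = (2 8)(9 11)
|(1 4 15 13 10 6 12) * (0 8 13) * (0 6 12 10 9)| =|(0 8 13 9)(1 4 15 6 10 12)| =12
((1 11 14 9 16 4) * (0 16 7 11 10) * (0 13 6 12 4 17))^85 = (0 16 17)(1 10 13 6 12 4)(7 11 14 9) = ((0 16 17)(1 10 13 6 12 4)(7 11 14 9))^85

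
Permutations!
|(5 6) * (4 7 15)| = |(4 7 15)(5 6)| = 6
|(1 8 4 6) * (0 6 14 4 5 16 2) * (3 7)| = |(0 6 1 8 5 16 2)(3 7)(4 14)| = 14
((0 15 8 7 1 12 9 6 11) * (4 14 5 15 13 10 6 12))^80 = ((0 13 10 6 11)(1 4 14 5 15 8 7)(9 12))^80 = (1 5 7 14 8 4 15)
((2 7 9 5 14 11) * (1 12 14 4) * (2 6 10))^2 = (1 14 6 2 9 4 12 11 10 7 5)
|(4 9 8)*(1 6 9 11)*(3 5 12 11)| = |(1 6 9 8 4 3 5 12 11)| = 9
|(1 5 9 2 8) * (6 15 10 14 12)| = 5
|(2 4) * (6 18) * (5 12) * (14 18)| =|(2 4)(5 12)(6 14 18)| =6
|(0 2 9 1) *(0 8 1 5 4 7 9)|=4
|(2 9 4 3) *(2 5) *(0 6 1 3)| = |(0 6 1 3 5 2 9 4)| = 8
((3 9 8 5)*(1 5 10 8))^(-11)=((1 5 3 9)(8 10))^(-11)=(1 5 3 9)(8 10)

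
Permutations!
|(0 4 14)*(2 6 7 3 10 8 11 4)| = 10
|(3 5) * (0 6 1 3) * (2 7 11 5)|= 8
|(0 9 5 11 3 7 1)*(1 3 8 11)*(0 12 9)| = |(1 12 9 5)(3 7)(8 11)| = 4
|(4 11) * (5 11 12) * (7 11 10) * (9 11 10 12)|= 6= |(4 9 11)(5 12)(7 10)|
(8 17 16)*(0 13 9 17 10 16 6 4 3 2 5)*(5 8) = (0 13 9 17 6 4 3 2 8 10 16 5) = [13, 1, 8, 2, 3, 0, 4, 7, 10, 17, 16, 11, 12, 9, 14, 15, 5, 6]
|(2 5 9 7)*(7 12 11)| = 6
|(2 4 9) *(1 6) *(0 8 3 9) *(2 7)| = |(0 8 3 9 7 2 4)(1 6)| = 14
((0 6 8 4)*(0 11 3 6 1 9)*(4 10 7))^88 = (0 1 9)(3 7 6 4 8 11 10)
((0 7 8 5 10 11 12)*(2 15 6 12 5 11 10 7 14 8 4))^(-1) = ((0 14 8 11 5 7 4 2 15 6 12))^(-1) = (0 12 6 15 2 4 7 5 11 8 14)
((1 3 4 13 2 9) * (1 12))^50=((1 3 4 13 2 9 12))^50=(1 3 4 13 2 9 12)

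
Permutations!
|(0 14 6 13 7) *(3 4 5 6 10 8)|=10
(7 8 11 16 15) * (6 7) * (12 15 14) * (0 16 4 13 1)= (0 16 14 12 15 6 7 8 11 4 13 1)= [16, 0, 2, 3, 13, 5, 7, 8, 11, 9, 10, 4, 15, 1, 12, 6, 14]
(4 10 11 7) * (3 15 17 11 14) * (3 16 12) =(3 15 17 11 7 4 10 14 16 12) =[0, 1, 2, 15, 10, 5, 6, 4, 8, 9, 14, 7, 3, 13, 16, 17, 12, 11]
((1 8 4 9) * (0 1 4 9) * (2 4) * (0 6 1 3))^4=((0 3)(1 8 9 2 4 6))^4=(1 4 9)(2 8 6)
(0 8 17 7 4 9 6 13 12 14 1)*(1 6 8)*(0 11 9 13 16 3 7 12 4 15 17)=(0 1 11 9 8)(3 7 15 17 12 14 6 16)(4 13)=[1, 11, 2, 7, 13, 5, 16, 15, 0, 8, 10, 9, 14, 4, 6, 17, 3, 12]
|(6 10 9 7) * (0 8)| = |(0 8)(6 10 9 7)| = 4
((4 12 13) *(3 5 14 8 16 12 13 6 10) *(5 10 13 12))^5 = (3 10)(4 12 6 13)(5 14 8 16)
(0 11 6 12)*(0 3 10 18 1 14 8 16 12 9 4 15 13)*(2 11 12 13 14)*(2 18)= (0 12 3 10 2 11 6 9 4 15 14 8 16 13)(1 18)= [12, 18, 11, 10, 15, 5, 9, 7, 16, 4, 2, 6, 3, 0, 8, 14, 13, 17, 1]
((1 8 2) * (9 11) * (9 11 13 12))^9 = (13)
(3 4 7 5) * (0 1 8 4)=[1, 8, 2, 0, 7, 3, 6, 5, 4]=(0 1 8 4 7 5 3)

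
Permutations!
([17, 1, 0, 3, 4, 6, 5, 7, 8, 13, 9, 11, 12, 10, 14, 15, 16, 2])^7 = [17, 1, 0, 3, 4, 6, 5, 7, 8, 13, 9, 11, 12, 10, 14, 15, 16, 2]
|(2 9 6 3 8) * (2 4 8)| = 4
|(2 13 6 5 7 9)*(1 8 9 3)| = 9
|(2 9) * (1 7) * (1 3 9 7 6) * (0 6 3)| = |(0 6 1 3 9 2 7)| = 7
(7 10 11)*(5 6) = (5 6)(7 10 11) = [0, 1, 2, 3, 4, 6, 5, 10, 8, 9, 11, 7]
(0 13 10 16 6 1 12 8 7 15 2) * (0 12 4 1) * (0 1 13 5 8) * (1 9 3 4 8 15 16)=[5, 8, 12, 4, 13, 15, 9, 16, 7, 3, 1, 11, 0, 10, 14, 2, 6]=(0 5 15 2 12)(1 8 7 16 6 9 3 4 13 10)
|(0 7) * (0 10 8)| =4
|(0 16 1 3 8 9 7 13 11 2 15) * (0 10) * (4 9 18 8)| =|(0 16 1 3 4 9 7 13 11 2 15 10)(8 18)| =12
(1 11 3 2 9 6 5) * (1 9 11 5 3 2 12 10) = (1 5 9 6 3 12 10)(2 11) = [0, 5, 11, 12, 4, 9, 3, 7, 8, 6, 1, 2, 10]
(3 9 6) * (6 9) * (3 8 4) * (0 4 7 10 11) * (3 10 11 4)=(0 3 6 8 7 11)(4 10)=[3, 1, 2, 6, 10, 5, 8, 11, 7, 9, 4, 0]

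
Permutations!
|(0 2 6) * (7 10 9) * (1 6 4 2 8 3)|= 30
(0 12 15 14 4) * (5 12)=(0 5 12 15 14 4)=[5, 1, 2, 3, 0, 12, 6, 7, 8, 9, 10, 11, 15, 13, 4, 14]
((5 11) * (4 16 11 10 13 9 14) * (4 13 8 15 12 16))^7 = (16)(9 14 13)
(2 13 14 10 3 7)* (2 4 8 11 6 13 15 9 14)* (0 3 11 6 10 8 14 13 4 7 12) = (0 3 12)(2 15 9 13)(4 14 8 6)(10 11) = [3, 1, 15, 12, 14, 5, 4, 7, 6, 13, 11, 10, 0, 2, 8, 9]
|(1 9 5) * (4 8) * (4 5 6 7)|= |(1 9 6 7 4 8 5)|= 7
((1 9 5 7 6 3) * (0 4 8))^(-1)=(0 8 4)(1 3 6 7 5 9)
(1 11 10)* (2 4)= [0, 11, 4, 3, 2, 5, 6, 7, 8, 9, 1, 10]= (1 11 10)(2 4)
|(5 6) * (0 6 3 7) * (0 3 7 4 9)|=|(0 6 5 7 3 4 9)|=7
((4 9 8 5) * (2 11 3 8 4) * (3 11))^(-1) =(11)(2 5 8 3)(4 9)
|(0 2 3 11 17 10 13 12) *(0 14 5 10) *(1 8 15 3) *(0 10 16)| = 14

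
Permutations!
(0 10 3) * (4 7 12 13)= (0 10 3)(4 7 12 13)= [10, 1, 2, 0, 7, 5, 6, 12, 8, 9, 3, 11, 13, 4]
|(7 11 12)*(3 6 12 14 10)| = |(3 6 12 7 11 14 10)| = 7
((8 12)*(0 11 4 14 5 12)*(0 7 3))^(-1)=((0 11 4 14 5 12 8 7 3))^(-1)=(0 3 7 8 12 5 14 4 11)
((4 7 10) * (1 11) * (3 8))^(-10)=((1 11)(3 8)(4 7 10))^(-10)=(11)(4 10 7)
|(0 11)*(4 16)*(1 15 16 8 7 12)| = |(0 11)(1 15 16 4 8 7 12)| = 14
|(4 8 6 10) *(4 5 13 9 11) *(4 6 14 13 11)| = 20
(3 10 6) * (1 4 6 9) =(1 4 6 3 10 9) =[0, 4, 2, 10, 6, 5, 3, 7, 8, 1, 9]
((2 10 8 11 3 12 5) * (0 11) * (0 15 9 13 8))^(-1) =((0 11 3 12 5 2 10)(8 15 9 13))^(-1) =(0 10 2 5 12 3 11)(8 13 9 15)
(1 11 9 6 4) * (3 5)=[0, 11, 2, 5, 1, 3, 4, 7, 8, 6, 10, 9]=(1 11 9 6 4)(3 5)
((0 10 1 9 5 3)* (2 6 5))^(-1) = (0 3 5 6 2 9 1 10)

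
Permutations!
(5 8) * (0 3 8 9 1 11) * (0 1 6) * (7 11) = (0 3 8 5 9 6)(1 7 11) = [3, 7, 2, 8, 4, 9, 0, 11, 5, 6, 10, 1]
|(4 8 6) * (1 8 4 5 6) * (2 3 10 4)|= 4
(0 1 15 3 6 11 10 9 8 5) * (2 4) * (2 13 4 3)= [1, 15, 3, 6, 13, 0, 11, 7, 5, 8, 9, 10, 12, 4, 14, 2]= (0 1 15 2 3 6 11 10 9 8 5)(4 13)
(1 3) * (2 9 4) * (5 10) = (1 3)(2 9 4)(5 10) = [0, 3, 9, 1, 2, 10, 6, 7, 8, 4, 5]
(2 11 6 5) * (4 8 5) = [0, 1, 11, 3, 8, 2, 4, 7, 5, 9, 10, 6] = (2 11 6 4 8 5)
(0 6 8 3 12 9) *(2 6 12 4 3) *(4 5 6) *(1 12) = (0 1 12 9)(2 4 3 5 6 8) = [1, 12, 4, 5, 3, 6, 8, 7, 2, 0, 10, 11, 9]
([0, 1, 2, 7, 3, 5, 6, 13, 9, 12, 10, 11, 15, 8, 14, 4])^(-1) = [0, 1, 2, 4, 15, 5, 6, 3, 13, 8, 10, 11, 9, 7, 14, 12]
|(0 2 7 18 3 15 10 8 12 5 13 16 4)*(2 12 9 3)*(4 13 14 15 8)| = 42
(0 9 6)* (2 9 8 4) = [8, 1, 9, 3, 2, 5, 0, 7, 4, 6] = (0 8 4 2 9 6)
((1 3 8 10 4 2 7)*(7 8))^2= (1 7 3)(2 10)(4 8)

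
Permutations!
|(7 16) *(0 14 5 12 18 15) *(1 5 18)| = 12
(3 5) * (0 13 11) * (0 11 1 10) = (0 13 1 10)(3 5) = [13, 10, 2, 5, 4, 3, 6, 7, 8, 9, 0, 11, 12, 1]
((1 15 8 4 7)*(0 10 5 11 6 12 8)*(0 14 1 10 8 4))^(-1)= ((0 8)(1 15 14)(4 7 10 5 11 6 12))^(-1)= (0 8)(1 14 15)(4 12 6 11 5 10 7)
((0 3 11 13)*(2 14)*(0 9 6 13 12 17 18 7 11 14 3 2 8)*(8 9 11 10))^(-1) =((0 2 3 14 9 6 13 11 12 17 18 7 10 8))^(-1) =(0 8 10 7 18 17 12 11 13 6 9 14 3 2)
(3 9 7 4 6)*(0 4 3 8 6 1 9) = (0 4 1 9 7 3)(6 8) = [4, 9, 2, 0, 1, 5, 8, 3, 6, 7]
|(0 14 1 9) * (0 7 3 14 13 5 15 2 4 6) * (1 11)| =|(0 13 5 15 2 4 6)(1 9 7 3 14 11)| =42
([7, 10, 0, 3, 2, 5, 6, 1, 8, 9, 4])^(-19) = (0 2 4 10 1 7)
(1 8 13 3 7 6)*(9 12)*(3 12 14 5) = [0, 8, 2, 7, 4, 3, 1, 6, 13, 14, 10, 11, 9, 12, 5] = (1 8 13 12 9 14 5 3 7 6)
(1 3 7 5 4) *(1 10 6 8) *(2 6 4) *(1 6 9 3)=(2 9 3 7 5)(4 10)(6 8)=[0, 1, 9, 7, 10, 2, 8, 5, 6, 3, 4]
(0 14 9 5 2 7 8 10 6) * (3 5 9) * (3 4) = (0 14 4 3 5 2 7 8 10 6) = [14, 1, 7, 5, 3, 2, 0, 8, 10, 9, 6, 11, 12, 13, 4]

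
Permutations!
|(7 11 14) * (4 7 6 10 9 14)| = |(4 7 11)(6 10 9 14)| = 12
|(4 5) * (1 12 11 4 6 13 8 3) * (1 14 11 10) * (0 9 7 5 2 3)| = |(0 9 7 5 6 13 8)(1 12 10)(2 3 14 11 4)| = 105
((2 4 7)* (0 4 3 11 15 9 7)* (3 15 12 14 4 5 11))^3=((0 5 11 12 14 4)(2 15 9 7))^3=(0 12)(2 7 9 15)(4 11)(5 14)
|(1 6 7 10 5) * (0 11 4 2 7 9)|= |(0 11 4 2 7 10 5 1 6 9)|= 10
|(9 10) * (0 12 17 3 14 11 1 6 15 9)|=11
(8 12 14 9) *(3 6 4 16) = (3 6 4 16)(8 12 14 9) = [0, 1, 2, 6, 16, 5, 4, 7, 12, 8, 10, 11, 14, 13, 9, 15, 3]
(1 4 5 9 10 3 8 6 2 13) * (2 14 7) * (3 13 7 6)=(1 4 5 9 10 13)(2 7)(3 8)(6 14)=[0, 4, 7, 8, 5, 9, 14, 2, 3, 10, 13, 11, 12, 1, 6]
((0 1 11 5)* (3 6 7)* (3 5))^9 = ((0 1 11 3 6 7 5))^9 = (0 11 6 5 1 3 7)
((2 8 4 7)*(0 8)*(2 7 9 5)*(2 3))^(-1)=((0 8 4 9 5 3 2))^(-1)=(0 2 3 5 9 4 8)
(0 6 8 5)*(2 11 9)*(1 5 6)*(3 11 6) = (0 1 5)(2 6 8 3 11 9) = [1, 5, 6, 11, 4, 0, 8, 7, 3, 2, 10, 9]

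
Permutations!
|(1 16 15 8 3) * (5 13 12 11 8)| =9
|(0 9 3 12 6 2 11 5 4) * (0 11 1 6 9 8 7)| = 3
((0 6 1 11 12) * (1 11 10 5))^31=((0 6 11 12)(1 10 5))^31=(0 12 11 6)(1 10 5)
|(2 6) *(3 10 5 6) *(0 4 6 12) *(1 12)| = |(0 4 6 2 3 10 5 1 12)| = 9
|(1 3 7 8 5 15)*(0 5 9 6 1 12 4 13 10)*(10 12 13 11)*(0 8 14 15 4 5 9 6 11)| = 15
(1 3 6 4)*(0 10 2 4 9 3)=(0 10 2 4 1)(3 6 9)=[10, 0, 4, 6, 1, 5, 9, 7, 8, 3, 2]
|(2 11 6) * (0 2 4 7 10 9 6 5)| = 20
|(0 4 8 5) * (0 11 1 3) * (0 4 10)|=6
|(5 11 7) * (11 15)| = 4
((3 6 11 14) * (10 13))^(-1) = (3 14 11 6)(10 13)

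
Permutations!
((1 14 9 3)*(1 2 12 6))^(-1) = ((1 14 9 3 2 12 6))^(-1) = (1 6 12 2 3 9 14)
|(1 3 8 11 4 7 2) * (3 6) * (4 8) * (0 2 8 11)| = 8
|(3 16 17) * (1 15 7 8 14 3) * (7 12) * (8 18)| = 10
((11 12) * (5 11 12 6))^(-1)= ((12)(5 11 6))^(-1)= (12)(5 6 11)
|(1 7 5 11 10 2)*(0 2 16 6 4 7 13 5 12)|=|(0 2 1 13 5 11 10 16 6 4 7 12)|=12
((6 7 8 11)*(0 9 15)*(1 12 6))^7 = (0 9 15)(1 12 6 7 8 11)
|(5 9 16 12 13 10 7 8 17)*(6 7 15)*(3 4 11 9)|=|(3 4 11 9 16 12 13 10 15 6 7 8 17 5)|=14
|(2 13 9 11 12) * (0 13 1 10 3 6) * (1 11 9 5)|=21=|(0 13 5 1 10 3 6)(2 11 12)|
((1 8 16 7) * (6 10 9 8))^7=(16)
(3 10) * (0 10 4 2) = (0 10 3 4 2) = [10, 1, 0, 4, 2, 5, 6, 7, 8, 9, 3]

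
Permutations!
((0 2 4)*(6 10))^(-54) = (10) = ((0 2 4)(6 10))^(-54)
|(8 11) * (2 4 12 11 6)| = |(2 4 12 11 8 6)| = 6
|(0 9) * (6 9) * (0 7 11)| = 5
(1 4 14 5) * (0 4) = (0 4 14 5 1) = [4, 0, 2, 3, 14, 1, 6, 7, 8, 9, 10, 11, 12, 13, 5]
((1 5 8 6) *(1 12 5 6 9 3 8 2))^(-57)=(1 5 6 2 12)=((1 6 12 5 2)(3 8 9))^(-57)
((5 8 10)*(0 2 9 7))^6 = ((0 2 9 7)(5 8 10))^6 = (10)(0 9)(2 7)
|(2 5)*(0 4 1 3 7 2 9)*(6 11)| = 8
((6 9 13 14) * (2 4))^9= (2 4)(6 9 13 14)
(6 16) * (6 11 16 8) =(6 8)(11 16) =[0, 1, 2, 3, 4, 5, 8, 7, 6, 9, 10, 16, 12, 13, 14, 15, 11]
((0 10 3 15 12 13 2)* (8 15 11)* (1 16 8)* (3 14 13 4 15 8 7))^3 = ((0 10 14 13 2)(1 16 7 3 11)(4 15 12))^3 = (0 13 10 2 14)(1 3 16 11 7)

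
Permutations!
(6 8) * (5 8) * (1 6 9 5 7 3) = [0, 6, 2, 1, 4, 8, 7, 3, 9, 5] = (1 6 7 3)(5 8 9)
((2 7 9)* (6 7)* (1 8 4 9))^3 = ((1 8 4 9 2 6 7))^3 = (1 9 7 4 6 8 2)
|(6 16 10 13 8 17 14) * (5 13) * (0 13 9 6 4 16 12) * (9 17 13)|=12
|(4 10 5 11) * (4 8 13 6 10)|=6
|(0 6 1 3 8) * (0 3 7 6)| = 6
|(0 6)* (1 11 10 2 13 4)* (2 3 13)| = |(0 6)(1 11 10 3 13 4)| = 6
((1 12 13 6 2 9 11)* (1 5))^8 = (13)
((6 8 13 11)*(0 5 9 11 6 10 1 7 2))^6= (13)(0 7 10 9)(1 11 5 2)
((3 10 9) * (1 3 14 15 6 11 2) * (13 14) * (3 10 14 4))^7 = ((1 10 9 13 4 3 14 15 6 11 2))^7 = (1 15 13 2 14 9 11 3 10 6 4)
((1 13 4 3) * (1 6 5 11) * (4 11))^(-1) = (1 11 13)(3 4 5 6)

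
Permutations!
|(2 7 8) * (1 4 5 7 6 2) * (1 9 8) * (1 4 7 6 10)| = |(1 7 4 5 6 2 10)(8 9)| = 14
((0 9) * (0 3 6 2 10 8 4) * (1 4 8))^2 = (0 3 2 1)(4 9 6 10) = ((0 9 3 6 2 10 1 4))^2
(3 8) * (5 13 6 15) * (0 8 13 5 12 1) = (0 8 3 13 6 15 12 1) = [8, 0, 2, 13, 4, 5, 15, 7, 3, 9, 10, 11, 1, 6, 14, 12]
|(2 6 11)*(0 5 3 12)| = 12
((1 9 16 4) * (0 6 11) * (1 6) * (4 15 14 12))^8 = ((0 1 9 16 15 14 12 4 6 11))^8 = (0 6 12 15 9)(1 11 4 14 16)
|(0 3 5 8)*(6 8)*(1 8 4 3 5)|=7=|(0 5 6 4 3 1 8)|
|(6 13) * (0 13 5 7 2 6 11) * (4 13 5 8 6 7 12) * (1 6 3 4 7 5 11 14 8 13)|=28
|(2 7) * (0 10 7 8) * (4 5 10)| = 7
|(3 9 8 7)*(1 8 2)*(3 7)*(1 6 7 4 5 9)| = 6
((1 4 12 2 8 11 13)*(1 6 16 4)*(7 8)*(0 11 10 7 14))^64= (0 11 13 6 16 4 12 2 14)(7 8 10)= ((0 11 13 6 16 4 12 2 14)(7 8 10))^64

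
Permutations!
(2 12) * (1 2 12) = (12)(1 2) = [0, 2, 1, 3, 4, 5, 6, 7, 8, 9, 10, 11, 12]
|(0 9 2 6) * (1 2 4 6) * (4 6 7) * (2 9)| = 10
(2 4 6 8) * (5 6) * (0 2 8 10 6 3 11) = (0 2 4 5 3 11)(6 10) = [2, 1, 4, 11, 5, 3, 10, 7, 8, 9, 6, 0]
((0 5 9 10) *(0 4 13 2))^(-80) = ((0 5 9 10 4 13 2))^(-80) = (0 4 5 13 9 2 10)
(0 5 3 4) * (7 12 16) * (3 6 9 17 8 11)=[5, 1, 2, 4, 0, 6, 9, 12, 11, 17, 10, 3, 16, 13, 14, 15, 7, 8]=(0 5 6 9 17 8 11 3 4)(7 12 16)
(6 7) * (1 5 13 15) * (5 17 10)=(1 17 10 5 13 15)(6 7)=[0, 17, 2, 3, 4, 13, 7, 6, 8, 9, 5, 11, 12, 15, 14, 1, 16, 10]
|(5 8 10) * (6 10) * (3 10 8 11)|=4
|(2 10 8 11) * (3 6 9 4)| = |(2 10 8 11)(3 6 9 4)| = 4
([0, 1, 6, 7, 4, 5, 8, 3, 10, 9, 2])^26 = [0, 1, 8, 3, 4, 5, 10, 7, 2, 9, 6]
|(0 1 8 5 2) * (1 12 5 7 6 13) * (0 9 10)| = 30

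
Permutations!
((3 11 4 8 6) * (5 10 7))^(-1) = ((3 11 4 8 6)(5 10 7))^(-1) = (3 6 8 4 11)(5 7 10)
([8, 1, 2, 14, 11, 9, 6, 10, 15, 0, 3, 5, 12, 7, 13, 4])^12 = [5, 1, 2, 13, 8, 4, 6, 3, 9, 11, 14, 15, 12, 10, 7, 0]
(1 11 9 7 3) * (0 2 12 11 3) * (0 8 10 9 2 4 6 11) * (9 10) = (0 4 6 11 2 12)(1 3)(7 8 9) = [4, 3, 12, 1, 6, 5, 11, 8, 9, 7, 10, 2, 0]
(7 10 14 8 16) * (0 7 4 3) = [7, 1, 2, 0, 3, 5, 6, 10, 16, 9, 14, 11, 12, 13, 8, 15, 4] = (0 7 10 14 8 16 4 3)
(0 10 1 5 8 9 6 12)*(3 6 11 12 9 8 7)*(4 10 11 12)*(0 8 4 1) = (0 11 1 5 7 3 6 9 12 8 4 10) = [11, 5, 2, 6, 10, 7, 9, 3, 4, 12, 0, 1, 8]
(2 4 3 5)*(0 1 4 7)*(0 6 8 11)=[1, 4, 7, 5, 3, 2, 8, 6, 11, 9, 10, 0]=(0 1 4 3 5 2 7 6 8 11)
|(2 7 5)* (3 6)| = 6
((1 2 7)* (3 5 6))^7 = ((1 2 7)(3 5 6))^7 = (1 2 7)(3 5 6)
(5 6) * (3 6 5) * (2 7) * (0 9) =[9, 1, 7, 6, 4, 5, 3, 2, 8, 0] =(0 9)(2 7)(3 6)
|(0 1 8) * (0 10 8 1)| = 2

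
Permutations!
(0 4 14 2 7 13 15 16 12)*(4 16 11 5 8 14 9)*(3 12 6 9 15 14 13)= (0 16 6 9 4 15 11 5 8 13 14 2 7 3 12)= [16, 1, 7, 12, 15, 8, 9, 3, 13, 4, 10, 5, 0, 14, 2, 11, 6]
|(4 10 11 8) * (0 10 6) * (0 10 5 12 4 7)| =|(0 5 12 4 6 10 11 8 7)| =9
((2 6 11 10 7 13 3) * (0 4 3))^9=((0 4 3 2 6 11 10 7 13))^9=(13)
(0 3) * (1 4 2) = (0 3)(1 4 2) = [3, 4, 1, 0, 2]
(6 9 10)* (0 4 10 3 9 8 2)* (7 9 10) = (0 4 7 9 3 10 6 8 2) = [4, 1, 0, 10, 7, 5, 8, 9, 2, 3, 6]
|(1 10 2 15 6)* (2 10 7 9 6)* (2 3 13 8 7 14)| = |(1 14 2 15 3 13 8 7 9 6)| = 10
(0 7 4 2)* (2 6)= (0 7 4 6 2)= [7, 1, 0, 3, 6, 5, 2, 4]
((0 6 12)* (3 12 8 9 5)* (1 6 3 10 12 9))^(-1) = ((0 3 9 5 10 12)(1 6 8))^(-1) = (0 12 10 5 9 3)(1 8 6)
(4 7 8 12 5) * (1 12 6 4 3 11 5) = (1 12)(3 11 5)(4 7 8 6) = [0, 12, 2, 11, 7, 3, 4, 8, 6, 9, 10, 5, 1]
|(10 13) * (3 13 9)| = 4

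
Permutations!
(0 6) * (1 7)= (0 6)(1 7)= [6, 7, 2, 3, 4, 5, 0, 1]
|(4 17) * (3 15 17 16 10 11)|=7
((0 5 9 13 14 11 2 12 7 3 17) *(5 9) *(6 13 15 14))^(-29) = ((0 9 15 14 11 2 12 7 3 17)(6 13))^(-29) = (0 9 15 14 11 2 12 7 3 17)(6 13)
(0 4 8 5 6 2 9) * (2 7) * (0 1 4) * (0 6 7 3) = (0 6 3)(1 4 8 5 7 2 9) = [6, 4, 9, 0, 8, 7, 3, 2, 5, 1]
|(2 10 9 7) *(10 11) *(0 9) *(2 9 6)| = 10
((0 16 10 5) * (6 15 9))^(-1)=(0 5 10 16)(6 9 15)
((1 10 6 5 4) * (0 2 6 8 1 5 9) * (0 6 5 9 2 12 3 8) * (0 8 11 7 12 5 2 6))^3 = ((0 5 4 9)(1 10 8)(3 11 7 12))^3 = (0 9 4 5)(3 12 7 11)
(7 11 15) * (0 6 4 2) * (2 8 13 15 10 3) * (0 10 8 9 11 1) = (0 6 4 9 11 8 13 15 7 1)(2 10 3) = [6, 0, 10, 2, 9, 5, 4, 1, 13, 11, 3, 8, 12, 15, 14, 7]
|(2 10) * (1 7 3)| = |(1 7 3)(2 10)| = 6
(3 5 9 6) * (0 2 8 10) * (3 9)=[2, 1, 8, 5, 4, 3, 9, 7, 10, 6, 0]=(0 2 8 10)(3 5)(6 9)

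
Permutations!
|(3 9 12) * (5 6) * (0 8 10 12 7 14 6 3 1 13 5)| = |(0 8 10 12 1 13 5 3 9 7 14 6)| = 12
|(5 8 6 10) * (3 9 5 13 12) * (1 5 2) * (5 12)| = 5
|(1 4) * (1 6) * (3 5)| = 6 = |(1 4 6)(3 5)|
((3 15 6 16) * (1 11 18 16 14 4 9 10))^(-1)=(1 10 9 4 14 6 15 3 16 18 11)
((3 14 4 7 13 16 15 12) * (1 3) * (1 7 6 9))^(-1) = (1 9 6 4 14 3)(7 12 15 16 13)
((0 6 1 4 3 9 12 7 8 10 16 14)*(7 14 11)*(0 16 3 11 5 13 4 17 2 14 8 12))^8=(0 13 9 5 3 16 10 14 8 2 12 17 7 1 11 6 4)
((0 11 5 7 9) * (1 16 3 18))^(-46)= (0 9 7 5 11)(1 3)(16 18)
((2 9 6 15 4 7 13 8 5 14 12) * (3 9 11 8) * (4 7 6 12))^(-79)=(2 12 9 3 13 7 15 6 4 14 5 8 11)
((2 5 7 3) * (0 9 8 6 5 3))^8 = (0 8 5)(6 7 9)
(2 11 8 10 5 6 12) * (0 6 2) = (0 6 12)(2 11 8 10 5) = [6, 1, 11, 3, 4, 2, 12, 7, 10, 9, 5, 8, 0]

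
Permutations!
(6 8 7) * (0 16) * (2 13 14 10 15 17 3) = (0 16)(2 13 14 10 15 17 3)(6 8 7) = [16, 1, 13, 2, 4, 5, 8, 6, 7, 9, 15, 11, 12, 14, 10, 17, 0, 3]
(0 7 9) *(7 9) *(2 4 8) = (0 9)(2 4 8) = [9, 1, 4, 3, 8, 5, 6, 7, 2, 0]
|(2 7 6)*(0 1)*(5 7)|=4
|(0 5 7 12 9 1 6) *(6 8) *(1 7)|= 15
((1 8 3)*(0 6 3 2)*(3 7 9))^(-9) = (0 2 8 1 3 9 7 6)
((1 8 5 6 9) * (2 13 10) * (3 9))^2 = (1 5 3)(2 10 13)(6 9 8)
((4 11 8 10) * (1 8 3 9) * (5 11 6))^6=((1 8 10 4 6 5 11 3 9))^6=(1 11 4)(3 6 8)(5 10 9)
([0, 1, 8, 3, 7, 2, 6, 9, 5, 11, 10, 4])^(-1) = (2 5 8)(4 11 9 7)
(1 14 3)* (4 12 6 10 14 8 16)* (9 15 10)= (1 8 16 4 12 6 9 15 10 14 3)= [0, 8, 2, 1, 12, 5, 9, 7, 16, 15, 14, 11, 6, 13, 3, 10, 4]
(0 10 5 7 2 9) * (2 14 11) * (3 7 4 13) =(0 10 5 4 13 3 7 14 11 2 9) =[10, 1, 9, 7, 13, 4, 6, 14, 8, 0, 5, 2, 12, 3, 11]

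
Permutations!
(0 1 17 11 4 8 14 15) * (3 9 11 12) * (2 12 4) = (0 1 17 4 8 14 15)(2 12 3 9 11) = [1, 17, 12, 9, 8, 5, 6, 7, 14, 11, 10, 2, 3, 13, 15, 0, 16, 4]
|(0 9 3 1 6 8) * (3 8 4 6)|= 6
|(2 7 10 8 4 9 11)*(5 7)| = 8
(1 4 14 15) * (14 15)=(1 4 15)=[0, 4, 2, 3, 15, 5, 6, 7, 8, 9, 10, 11, 12, 13, 14, 1]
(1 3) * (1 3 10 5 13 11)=[0, 10, 2, 3, 4, 13, 6, 7, 8, 9, 5, 1, 12, 11]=(1 10 5 13 11)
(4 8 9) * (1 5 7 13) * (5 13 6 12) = (1 13)(4 8 9)(5 7 6 12) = [0, 13, 2, 3, 8, 7, 12, 6, 9, 4, 10, 11, 5, 1]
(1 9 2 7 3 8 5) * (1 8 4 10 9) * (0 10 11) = [10, 1, 7, 4, 11, 8, 6, 3, 5, 2, 9, 0] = (0 10 9 2 7 3 4 11)(5 8)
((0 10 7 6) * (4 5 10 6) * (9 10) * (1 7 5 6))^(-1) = ((0 1 7 4 6)(5 9 10))^(-1) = (0 6 4 7 1)(5 10 9)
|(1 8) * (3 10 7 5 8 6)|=7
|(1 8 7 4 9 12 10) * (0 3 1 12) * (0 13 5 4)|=|(0 3 1 8 7)(4 9 13 5)(10 12)|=20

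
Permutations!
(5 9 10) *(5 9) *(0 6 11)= (0 6 11)(9 10)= [6, 1, 2, 3, 4, 5, 11, 7, 8, 10, 9, 0]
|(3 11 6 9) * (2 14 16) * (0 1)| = |(0 1)(2 14 16)(3 11 6 9)| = 12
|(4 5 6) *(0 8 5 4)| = 4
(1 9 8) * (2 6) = (1 9 8)(2 6) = [0, 9, 6, 3, 4, 5, 2, 7, 1, 8]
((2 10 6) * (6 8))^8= (10)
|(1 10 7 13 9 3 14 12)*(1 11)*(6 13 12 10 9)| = 8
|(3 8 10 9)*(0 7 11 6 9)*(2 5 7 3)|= 12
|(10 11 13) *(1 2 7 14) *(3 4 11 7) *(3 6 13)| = 21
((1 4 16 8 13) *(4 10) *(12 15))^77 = (1 13 8 16 4 10)(12 15)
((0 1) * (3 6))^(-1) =((0 1)(3 6))^(-1) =(0 1)(3 6)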